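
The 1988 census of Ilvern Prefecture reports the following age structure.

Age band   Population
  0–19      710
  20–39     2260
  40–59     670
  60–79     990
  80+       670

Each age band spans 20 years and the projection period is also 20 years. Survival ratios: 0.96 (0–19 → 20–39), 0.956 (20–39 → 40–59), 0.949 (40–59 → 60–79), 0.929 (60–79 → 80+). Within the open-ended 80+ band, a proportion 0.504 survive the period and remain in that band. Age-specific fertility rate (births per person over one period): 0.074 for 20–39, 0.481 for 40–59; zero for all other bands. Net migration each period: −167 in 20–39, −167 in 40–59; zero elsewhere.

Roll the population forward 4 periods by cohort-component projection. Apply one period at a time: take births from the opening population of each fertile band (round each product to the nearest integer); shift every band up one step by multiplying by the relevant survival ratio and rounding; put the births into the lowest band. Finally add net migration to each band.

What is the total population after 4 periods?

[period 1]
Births: 2260 × 0.074 = 167  |  670 × 0.481 = 322 — total 489
20–39: 710 × 0.96 = 682
40–59: 2260 × 0.956 = 2161
60–79: 670 × 0.949 = 636
80+: 990 × 0.929 + 670 × 0.504 = 920 + 338 = 1258
Net migration: 20–39 − 167 → 515; 40–59 − 167 → 1994
End of period: [489, 515, 1994, 636, 1258]
[period 2]
Births: 515 × 0.074 = 38  |  1994 × 0.481 = 959 — total 997
20–39: 489 × 0.96 = 469
40–59: 515 × 0.956 = 492
60–79: 1994 × 0.949 = 1892
80+: 636 × 0.929 + 1258 × 0.504 = 591 + 634 = 1225
Net migration: 20–39 − 167 → 302; 40–59 − 167 → 325
End of period: [997, 302, 325, 1892, 1225]
[period 3]
Births: 302 × 0.074 = 22  |  325 × 0.481 = 156 — total 178
20–39: 997 × 0.96 = 957
40–59: 302 × 0.956 = 289
60–79: 325 × 0.949 = 308
80+: 1892 × 0.929 + 1225 × 0.504 = 1758 + 617 = 2375
Net migration: 20–39 − 167 → 790; 40–59 − 167 → 122
End of period: [178, 790, 122, 308, 2375]
[period 4]
Births: 790 × 0.074 = 58  |  122 × 0.481 = 59 — total 117
20–39: 178 × 0.96 = 171
40–59: 790 × 0.956 = 755
60–79: 122 × 0.949 = 116
80+: 308 × 0.929 + 2375 × 0.504 = 286 + 1197 = 1483
Net migration: 20–39 − 167 → 4; 40–59 − 167 → 588
End of period: [117, 4, 588, 116, 1483]
Total after period 4: 117 + 4 + 588 + 116 + 1483 = 2308

2308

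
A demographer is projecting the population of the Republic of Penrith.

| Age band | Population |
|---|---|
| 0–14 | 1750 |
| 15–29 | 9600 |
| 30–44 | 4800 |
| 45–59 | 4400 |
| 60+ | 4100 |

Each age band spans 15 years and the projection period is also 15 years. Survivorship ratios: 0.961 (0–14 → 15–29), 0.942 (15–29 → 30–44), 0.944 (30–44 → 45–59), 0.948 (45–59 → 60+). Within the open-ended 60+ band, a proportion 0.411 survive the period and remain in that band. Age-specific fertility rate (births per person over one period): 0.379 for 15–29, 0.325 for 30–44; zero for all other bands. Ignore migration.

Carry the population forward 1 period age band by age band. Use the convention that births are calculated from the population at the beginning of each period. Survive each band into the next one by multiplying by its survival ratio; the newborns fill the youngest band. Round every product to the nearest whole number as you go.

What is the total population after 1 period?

Period 1:
Births: 9600 × 0.379 = 3638, 4800 × 0.325 = 1560 → total 5198
15–29: 1750 × 0.961 = 1682
30–44: 9600 × 0.942 = 9043
45–59: 4800 × 0.944 = 4531
60+: 4400 × 0.948 + 4100 × 0.411 = 4171 + 1685 = 5856
Giving 5198 / 1682 / 9043 / 4531 / 5856.
Total after period 1: 5198 + 1682 + 9043 + 4531 + 5856 = 26310

26310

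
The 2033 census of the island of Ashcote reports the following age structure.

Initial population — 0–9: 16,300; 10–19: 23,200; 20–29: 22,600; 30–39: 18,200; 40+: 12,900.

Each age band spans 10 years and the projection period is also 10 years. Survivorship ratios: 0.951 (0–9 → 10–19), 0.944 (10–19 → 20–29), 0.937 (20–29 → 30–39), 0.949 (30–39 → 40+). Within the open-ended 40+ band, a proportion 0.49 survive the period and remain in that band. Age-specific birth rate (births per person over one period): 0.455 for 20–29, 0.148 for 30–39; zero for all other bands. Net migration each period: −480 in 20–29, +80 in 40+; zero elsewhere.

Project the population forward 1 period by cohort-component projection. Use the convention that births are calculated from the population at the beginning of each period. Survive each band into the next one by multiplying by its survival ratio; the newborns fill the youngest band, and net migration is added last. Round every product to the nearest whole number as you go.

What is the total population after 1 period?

94748

Period 1.
Births: 22600 * 0.455 = 10283 ; 18200 * 0.148 = 2694 — total 12977
10–19: 16300 * 0.951 = 15501
20–29: 23200 * 0.944 = 21901
30–39: 22600 * 0.937 = 21176
40+: 18200 * 0.949 + 12900 * 0.49 = 17272 + 6321 = 23593
Net migration: 20–29 − 480 → 21421; 40+ + 80 → 23673
→ [12977, 15501, 21421, 21176, 23673]
Total after period 1: 12977 + 15501 + 21421 + 21176 + 23673 = 94748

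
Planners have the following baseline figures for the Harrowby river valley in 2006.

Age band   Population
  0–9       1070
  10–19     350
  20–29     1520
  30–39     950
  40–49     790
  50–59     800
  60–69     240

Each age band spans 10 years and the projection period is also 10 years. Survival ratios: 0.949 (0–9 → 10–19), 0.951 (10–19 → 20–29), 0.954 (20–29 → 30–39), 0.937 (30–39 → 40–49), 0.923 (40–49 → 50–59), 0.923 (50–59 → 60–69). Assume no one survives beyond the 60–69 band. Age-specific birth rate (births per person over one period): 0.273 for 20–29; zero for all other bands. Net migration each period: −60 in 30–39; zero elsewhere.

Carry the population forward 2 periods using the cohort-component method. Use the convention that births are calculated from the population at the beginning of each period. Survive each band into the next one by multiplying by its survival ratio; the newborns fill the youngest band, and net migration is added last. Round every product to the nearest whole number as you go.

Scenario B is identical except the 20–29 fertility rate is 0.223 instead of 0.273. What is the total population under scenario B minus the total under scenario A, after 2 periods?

-89

Numbering the bands 1..7 from youngest to oldest:
— Period 1 —
Births: 1520 × 0.273 = 415
Band 2: 1070 × 0.949 = 1015
Band 3: 350 × 0.951 = 333
Band 4: 1520 × 0.954 = 1450
Band 5: 950 × 0.937 = 890
Band 6: 790 × 0.923 = 729
Band 7: 800 × 0.923 = 738
Net migration: Band 4 − 60 → 1390
Population now: 0–9=415, 10–19=1015, 20–29=333, 30–39=1390, 40–49=890, 50–59=729, 60–69=738
— Period 2 —
Births: 333 × 0.273 = 91
Band 2: 415 × 0.949 = 394
Band 3: 1015 × 0.951 = 965
Band 4: 333 × 0.954 = 318
Band 5: 1390 × 0.937 = 1302
Band 6: 890 × 0.923 = 821
Band 7: 729 × 0.923 = 673
Net migration: Band 4 − 60 → 258
Population now: 0–9=91, 10–19=394, 20–29=965, 30–39=258, 40–49=1302, 50–59=821, 60–69=673
Scenario A total after 2 periods: 4504
Scenario B projection —
— Period 1 —
Births: 1520 × 0.223 = 339
Band 2: 1070 × 0.949 = 1015
Band 3: 350 × 0.951 = 333
Band 4: 1520 × 0.954 = 1450
Band 5: 950 × 0.937 = 890
Band 6: 790 × 0.923 = 729
Band 7: 800 × 0.923 = 738
Net migration: Band 4 − 60 → 1390
Population now: 0–9=339, 10–19=1015, 20–29=333, 30–39=1390, 40–49=890, 50–59=729, 60–69=738
— Period 2 —
Births: 333 × 0.223 = 74
Band 2: 339 × 0.949 = 322
Band 3: 1015 × 0.951 = 965
Band 4: 333 × 0.954 = 318
Band 5: 1390 × 0.937 = 1302
Band 6: 890 × 0.923 = 821
Band 7: 729 × 0.923 = 673
Net migration: Band 4 − 60 → 258
Population now: 0–9=74, 10–19=322, 20–29=965, 30–39=258, 40–49=1302, 50–59=821, 60–69=673
Scenario B total after 2 periods: 4415
Difference B − A = 4415 − 4504 = -89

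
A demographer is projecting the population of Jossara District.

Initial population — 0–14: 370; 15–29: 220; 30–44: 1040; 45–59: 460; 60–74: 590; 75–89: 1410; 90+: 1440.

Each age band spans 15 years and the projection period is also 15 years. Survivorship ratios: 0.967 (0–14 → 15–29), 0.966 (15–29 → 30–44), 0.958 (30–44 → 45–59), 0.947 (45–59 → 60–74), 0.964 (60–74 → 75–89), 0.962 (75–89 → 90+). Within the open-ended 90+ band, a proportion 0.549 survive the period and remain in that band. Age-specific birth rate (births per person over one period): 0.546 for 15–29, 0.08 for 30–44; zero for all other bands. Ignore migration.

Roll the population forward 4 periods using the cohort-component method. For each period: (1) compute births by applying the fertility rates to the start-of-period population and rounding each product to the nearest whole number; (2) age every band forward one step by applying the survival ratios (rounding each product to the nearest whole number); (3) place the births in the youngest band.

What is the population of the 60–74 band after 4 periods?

313

Period 1:
Births: 220 × 0.546 = 120 ; 1040 × 0.08 = 83 ⇒ total 203
15–29: 370 × 0.967 = 358
30–44: 220 × 0.966 = 213
45–59: 1040 × 0.958 = 996
60–74: 460 × 0.947 = 436
75–89: 590 × 0.964 = 569
90+: 1410 × 0.962 + 1440 × 0.549 = 1356 + 791 = 2147
Population now: 0–14=203, 15–29=358, 30–44=213, 45–59=996, 60–74=436, 75–89=569, 90+=2147
Period 2:
Births: 358 × 0.546 = 195 ; 213 × 0.08 = 17 ⇒ total 212
15–29: 203 × 0.967 = 196
30–44: 358 × 0.966 = 346
45–59: 213 × 0.958 = 204
60–74: 996 × 0.947 = 943
75–89: 436 × 0.964 = 420
90+: 569 × 0.962 + 2147 × 0.549 = 547 + 1179 = 1726
Population now: 0–14=212, 15–29=196, 30–44=346, 45–59=204, 60–74=943, 75–89=420, 90+=1726
Period 3:
Births: 196 × 0.546 = 107 ; 346 × 0.08 = 28 ⇒ total 135
15–29: 212 × 0.967 = 205
30–44: 196 × 0.966 = 189
45–59: 346 × 0.958 = 331
60–74: 204 × 0.947 = 193
75–89: 943 × 0.964 = 909
90+: 420 × 0.962 + 1726 × 0.549 = 404 + 948 = 1352
Population now: 0–14=135, 15–29=205, 30–44=189, 45–59=331, 60–74=193, 75–89=909, 90+=1352
Period 4:
Births: 205 × 0.546 = 112 ; 189 × 0.08 = 15 ⇒ total 127
15–29: 135 × 0.967 = 131
30–44: 205 × 0.966 = 198
45–59: 189 × 0.958 = 181
60–74: 331 × 0.947 = 313
75–89: 193 × 0.964 = 186
90+: 909 × 0.962 + 1352 × 0.549 = 874 + 742 = 1616
Population now: 0–14=127, 15–29=131, 30–44=198, 45–59=181, 60–74=313, 75–89=186, 90+=1616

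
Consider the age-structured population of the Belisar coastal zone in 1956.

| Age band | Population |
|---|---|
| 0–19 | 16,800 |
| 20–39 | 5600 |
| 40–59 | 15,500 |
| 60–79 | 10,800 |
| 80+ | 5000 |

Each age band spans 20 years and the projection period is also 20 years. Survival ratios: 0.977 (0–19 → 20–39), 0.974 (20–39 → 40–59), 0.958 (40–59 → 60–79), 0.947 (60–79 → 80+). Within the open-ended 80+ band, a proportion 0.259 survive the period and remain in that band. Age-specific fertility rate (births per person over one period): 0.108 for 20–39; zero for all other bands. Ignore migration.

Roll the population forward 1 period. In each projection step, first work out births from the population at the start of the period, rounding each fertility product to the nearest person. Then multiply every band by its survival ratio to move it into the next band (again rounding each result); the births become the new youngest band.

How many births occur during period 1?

Let band 1 be 0–19 through band 5 = 80+.
Period 1:
Births: 5600 × 0.108 = 605
Band 2: 16800 × 0.977 = 16414
Band 3: 5600 × 0.974 = 5454
Band 4: 15500 × 0.958 = 14849
Band 5: 10800 × 0.947 + 5000 × 0.259 = 10228 + 1295 = 11523
End of period: [605, 16414, 5454, 14849, 11523]

605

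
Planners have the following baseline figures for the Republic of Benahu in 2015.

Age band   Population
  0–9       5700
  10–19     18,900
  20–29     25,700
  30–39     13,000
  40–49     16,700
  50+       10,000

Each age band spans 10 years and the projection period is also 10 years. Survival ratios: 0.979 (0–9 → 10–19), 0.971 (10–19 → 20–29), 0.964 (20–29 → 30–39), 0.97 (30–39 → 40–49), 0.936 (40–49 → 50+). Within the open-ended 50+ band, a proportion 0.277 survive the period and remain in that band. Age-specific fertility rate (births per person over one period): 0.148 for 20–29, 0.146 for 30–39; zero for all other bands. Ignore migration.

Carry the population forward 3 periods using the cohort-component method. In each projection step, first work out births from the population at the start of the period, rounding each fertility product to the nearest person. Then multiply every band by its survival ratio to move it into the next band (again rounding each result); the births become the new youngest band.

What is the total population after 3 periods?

64563

Call the bands 1 to 6, youngest first.
[period 1]
Births: 25700 × 0.148 = 3804  |  13000 × 0.146 = 1898 → total 5702
Band 2: 5700 × 0.979 = 5580
Band 3: 18900 × 0.971 = 18352
Band 4: 25700 × 0.964 = 24775
Band 5: 13000 × 0.97 = 12610
Band 6: 16700 × 0.936 + 10000 × 0.277 = 15631 + 2770 = 18401
End of period: [5702, 5580, 18352, 24775, 12610, 18401]
[period 2]
Births: 18352 × 0.148 = 2716  |  24775 × 0.146 = 3617 → total 6333
Band 2: 5702 × 0.979 = 5582
Band 3: 5580 × 0.971 = 5418
Band 4: 18352 × 0.964 = 17691
Band 5: 24775 × 0.97 = 24032
Band 6: 12610 × 0.936 + 18401 × 0.277 = 11803 + 5097 = 16900
End of period: [6333, 5582, 5418, 17691, 24032, 16900]
[period 3]
Births: 5418 × 0.148 = 802  |  17691 × 0.146 = 2583 → total 3385
Band 2: 6333 × 0.979 = 6200
Band 3: 5582 × 0.971 = 5420
Band 4: 5418 × 0.964 = 5223
Band 5: 17691 × 0.97 = 17160
Band 6: 24032 × 0.936 + 16900 × 0.277 = 22494 + 4681 = 27175
End of period: [3385, 6200, 5420, 5223, 17160, 27175]
Total after period 3: 3385 + 6200 + 5420 + 5223 + 17160 + 27175 = 64563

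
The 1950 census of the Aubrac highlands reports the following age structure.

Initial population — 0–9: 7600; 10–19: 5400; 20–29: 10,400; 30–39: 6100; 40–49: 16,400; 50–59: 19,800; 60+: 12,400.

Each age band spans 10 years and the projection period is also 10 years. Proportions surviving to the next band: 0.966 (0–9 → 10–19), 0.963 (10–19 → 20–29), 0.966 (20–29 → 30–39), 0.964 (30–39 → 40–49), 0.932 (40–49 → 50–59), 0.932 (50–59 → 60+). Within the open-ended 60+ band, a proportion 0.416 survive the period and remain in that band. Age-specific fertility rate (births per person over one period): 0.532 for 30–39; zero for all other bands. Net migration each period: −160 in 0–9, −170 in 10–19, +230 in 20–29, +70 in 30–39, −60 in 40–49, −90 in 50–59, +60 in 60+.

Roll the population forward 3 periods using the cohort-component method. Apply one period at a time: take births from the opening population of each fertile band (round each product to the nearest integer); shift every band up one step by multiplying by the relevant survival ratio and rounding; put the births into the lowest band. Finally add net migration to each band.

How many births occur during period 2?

5382

Period 1:
Births: 6100 * 0.532 = 3245
10–19: 7600 * 0.966 = 7342
20–29: 5400 * 0.963 = 5200
30–39: 10400 * 0.966 = 10046
40–49: 6100 * 0.964 = 5880
50–59: 16400 * 0.932 = 15285
60+: 19800 * 0.932 + 12400 * 0.416 = 18454 + 5158 = 23612
Net migration: 0–9 − 160 → 3085; 10–19 − 170 → 7172; 20–29 + 230 → 5430; 30–39 + 70 → 10116; 40–49 − 60 → 5820; 50–59 − 90 → 15195; 60+ + 60 → 23672
Giving 3085 / 7172 / 5430 / 10116 / 5820 / 15195 / 23672.
Period 2:
Births: 10116 * 0.532 = 5382
10–19: 3085 * 0.966 = 2980
20–29: 7172 * 0.963 = 6907
30–39: 5430 * 0.966 = 5245
40–49: 10116 * 0.964 = 9752
50–59: 5820 * 0.932 = 5424
60+: 15195 * 0.932 + 23672 * 0.416 = 14162 + 9848 = 24010
Net migration: 0–9 − 160 → 5222; 10–19 − 170 → 2810; 20–29 + 230 → 7137; 30–39 + 70 → 5315; 40–49 − 60 → 9692; 50–59 − 90 → 5334; 60+ + 60 → 24070
Giving 5222 / 2810 / 7137 / 5315 / 9692 / 5334 / 24070.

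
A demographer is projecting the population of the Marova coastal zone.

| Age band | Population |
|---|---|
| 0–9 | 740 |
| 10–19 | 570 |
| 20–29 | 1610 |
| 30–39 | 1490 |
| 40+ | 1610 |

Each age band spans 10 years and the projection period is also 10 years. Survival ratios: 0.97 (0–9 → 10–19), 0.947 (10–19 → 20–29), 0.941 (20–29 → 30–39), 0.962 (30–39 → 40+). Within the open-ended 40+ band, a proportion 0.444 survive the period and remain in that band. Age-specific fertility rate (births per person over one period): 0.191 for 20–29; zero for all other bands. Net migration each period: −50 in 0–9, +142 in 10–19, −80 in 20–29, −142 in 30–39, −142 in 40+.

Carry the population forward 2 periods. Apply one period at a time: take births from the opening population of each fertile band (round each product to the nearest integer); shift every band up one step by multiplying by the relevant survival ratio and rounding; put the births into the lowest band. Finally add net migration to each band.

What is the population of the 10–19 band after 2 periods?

Let group 1 be 0–9 through group 5 = 40+.
[period 1]
Births: 1610 * 0.191 = 308
Group 2: 740 * 0.97 = 718
Group 3: 570 * 0.947 = 540
Group 4: 1610 * 0.941 = 1515
Group 5: 1490 * 0.962 + 1610 * 0.444 = 1433 + 715 = 2148
Net migration: Group 1 − 50 → 258; Group 2 + 142 → 860; Group 3 − 80 → 460; Group 4 − 142 → 1373; Group 5 − 142 → 2006
Population now: 0–9=258, 10–19=860, 20–29=460, 30–39=1373, 40+=2006
[period 2]
Births: 460 * 0.191 = 88
Group 2: 258 * 0.97 = 250
Group 3: 860 * 0.947 = 814
Group 4: 460 * 0.941 = 433
Group 5: 1373 * 0.962 + 2006 * 0.444 = 1321 + 891 = 2212
Net migration: Group 1 − 50 → 38; Group 2 + 142 → 392; Group 3 − 80 → 734; Group 4 − 142 → 291; Group 5 − 142 → 2070
Population now: 0–9=38, 10–19=392, 20–29=734, 30–39=291, 40+=2070

392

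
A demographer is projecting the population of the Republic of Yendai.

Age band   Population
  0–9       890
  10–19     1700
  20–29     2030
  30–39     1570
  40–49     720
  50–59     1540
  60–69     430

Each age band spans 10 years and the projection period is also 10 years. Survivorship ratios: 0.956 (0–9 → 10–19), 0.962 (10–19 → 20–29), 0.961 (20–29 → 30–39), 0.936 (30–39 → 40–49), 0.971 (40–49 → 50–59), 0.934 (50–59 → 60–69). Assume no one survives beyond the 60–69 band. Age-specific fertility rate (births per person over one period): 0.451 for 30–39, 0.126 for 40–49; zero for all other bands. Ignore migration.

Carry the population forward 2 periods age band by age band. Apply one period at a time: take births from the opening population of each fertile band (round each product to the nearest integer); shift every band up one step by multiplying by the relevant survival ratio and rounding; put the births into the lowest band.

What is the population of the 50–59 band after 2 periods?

1427

Period 1:
Births: 1570 × 0.451 = 708, 720 × 0.126 = 91 → total 799
10–19: 890 × 0.956 = 851
20–29: 1700 × 0.962 = 1635
30–39: 2030 × 0.961 = 1951
40–49: 1570 × 0.936 = 1470
50–59: 720 × 0.971 = 699
60–69: 1540 × 0.934 = 1438
Population now: 0–9=799, 10–19=851, 20–29=1635, 30–39=1951, 40–49=1470, 50–59=699, 60–69=1438
Period 2:
Births: 1951 × 0.451 = 880, 1470 × 0.126 = 185 → total 1065
10–19: 799 × 0.956 = 764
20–29: 851 × 0.962 = 819
30–39: 1635 × 0.961 = 1571
40–49: 1951 × 0.936 = 1826
50–59: 1470 × 0.971 = 1427
60–69: 699 × 0.934 = 653
Population now: 0–9=1065, 10–19=764, 20–29=819, 30–39=1571, 40–49=1826, 50–59=1427, 60–69=653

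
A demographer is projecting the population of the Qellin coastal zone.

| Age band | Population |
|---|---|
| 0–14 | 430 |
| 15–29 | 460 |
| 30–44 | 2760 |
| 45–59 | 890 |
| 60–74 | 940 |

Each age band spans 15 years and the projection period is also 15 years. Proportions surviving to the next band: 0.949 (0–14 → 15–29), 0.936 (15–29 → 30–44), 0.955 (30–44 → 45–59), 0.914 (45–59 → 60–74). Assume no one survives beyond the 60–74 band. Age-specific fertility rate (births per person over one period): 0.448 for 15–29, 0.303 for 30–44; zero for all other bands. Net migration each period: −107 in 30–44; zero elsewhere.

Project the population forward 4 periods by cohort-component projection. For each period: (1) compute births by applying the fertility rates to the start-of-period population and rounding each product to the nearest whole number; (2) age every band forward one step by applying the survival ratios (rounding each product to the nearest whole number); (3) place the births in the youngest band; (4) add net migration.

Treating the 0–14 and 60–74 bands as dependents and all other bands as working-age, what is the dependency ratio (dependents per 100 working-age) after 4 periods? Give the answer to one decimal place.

Call the groups 1 to 5, youngest first.
— Period 1 —
Births: 460 * 0.448 = 206  |  2760 * 0.303 = 836 — total 1042
Group 2: 430 * 0.949 = 408
Group 3: 460 * 0.936 = 431
Group 4: 2760 * 0.955 = 2636
Group 5: 890 * 0.914 = 813
Net migration: Group 3 − 107 → 324
Giving 1042 / 408 / 324 / 2636 / 813.
— Period 2 —
Births: 408 * 0.448 = 183  |  324 * 0.303 = 98 — total 281
Group 2: 1042 * 0.949 = 989
Group 3: 408 * 0.936 = 382
Group 4: 324 * 0.955 = 309
Group 5: 2636 * 0.914 = 2409
Net migration: Group 3 − 107 → 275
Giving 281 / 989 / 275 / 309 / 2409.
— Period 3 —
Births: 989 * 0.448 = 443  |  275 * 0.303 = 83 — total 526
Group 2: 281 * 0.949 = 267
Group 3: 989 * 0.936 = 926
Group 4: 275 * 0.955 = 263
Group 5: 309 * 0.914 = 282
Net migration: Group 3 − 107 → 819
Giving 526 / 267 / 819 / 263 / 282.
— Period 4 —
Births: 267 * 0.448 = 120  |  819 * 0.303 = 248 — total 368
Group 2: 526 * 0.949 = 499
Group 3: 267 * 0.936 = 250
Group 4: 819 * 0.955 = 782
Group 5: 263 * 0.914 = 240
Net migration: Group 3 − 107 → 143
Giving 368 / 499 / 143 / 782 / 240.
Dependents (band 0–14 + band 60–74) = 368 + 240 = 608; working-age = 1424; ratio = 608/1424 × 100 = 42.7

42.7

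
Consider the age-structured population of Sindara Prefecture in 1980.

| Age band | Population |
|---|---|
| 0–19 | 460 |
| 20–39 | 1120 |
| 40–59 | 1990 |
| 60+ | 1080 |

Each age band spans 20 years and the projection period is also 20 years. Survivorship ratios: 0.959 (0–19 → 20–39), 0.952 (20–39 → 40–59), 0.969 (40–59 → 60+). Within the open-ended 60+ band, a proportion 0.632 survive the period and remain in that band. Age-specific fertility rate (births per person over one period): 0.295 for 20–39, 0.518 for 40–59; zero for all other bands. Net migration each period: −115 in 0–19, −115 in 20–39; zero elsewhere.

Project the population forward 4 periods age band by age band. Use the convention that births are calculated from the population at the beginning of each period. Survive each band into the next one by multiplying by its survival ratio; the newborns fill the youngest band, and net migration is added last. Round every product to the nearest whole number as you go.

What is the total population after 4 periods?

Let group 1 be 0–19 through group 4 = 60+.
— Period 1 —
Births: 1120 * 0.295 = 330  |  1990 * 0.518 = 1031 → 1361
Group 2: 460 * 0.959 = 441
Group 3: 1120 * 0.952 = 1066
Group 4: 1990 * 0.969 + 1080 * 0.632 = 1928 + 683 = 2611
Net migration: Group 1 − 115 → 1246; Group 2 − 115 → 326
Population now: 0–19=1246, 20–39=326, 40–59=1066, 60+=2611
— Period 2 —
Births: 326 * 0.295 = 96  |  1066 * 0.518 = 552 → 648
Group 2: 1246 * 0.959 = 1195
Group 3: 326 * 0.952 = 310
Group 4: 1066 * 0.969 + 2611 * 0.632 = 1033 + 1650 = 2683
Net migration: Group 1 − 115 → 533; Group 2 − 115 → 1080
Population now: 0–19=533, 20–39=1080, 40–59=310, 60+=2683
— Period 3 —
Births: 1080 * 0.295 = 319  |  310 * 0.518 = 161 → 480
Group 2: 533 * 0.959 = 511
Group 3: 1080 * 0.952 = 1028
Group 4: 310 * 0.969 + 2683 * 0.632 = 300 + 1696 = 1996
Net migration: Group 1 − 115 → 365; Group 2 − 115 → 396
Population now: 0–19=365, 20–39=396, 40–59=1028, 60+=1996
— Period 4 —
Births: 396 * 0.295 = 117  |  1028 * 0.518 = 533 → 650
Group 2: 365 * 0.959 = 350
Group 3: 396 * 0.952 = 377
Group 4: 1028 * 0.969 + 1996 * 0.632 = 996 + 1261 = 2257
Net migration: Group 1 − 115 → 535; Group 2 − 115 → 235
Population now: 0–19=535, 20–39=235, 40–59=377, 60+=2257
Total after period 4: 535 + 235 + 377 + 2257 = 3404

3404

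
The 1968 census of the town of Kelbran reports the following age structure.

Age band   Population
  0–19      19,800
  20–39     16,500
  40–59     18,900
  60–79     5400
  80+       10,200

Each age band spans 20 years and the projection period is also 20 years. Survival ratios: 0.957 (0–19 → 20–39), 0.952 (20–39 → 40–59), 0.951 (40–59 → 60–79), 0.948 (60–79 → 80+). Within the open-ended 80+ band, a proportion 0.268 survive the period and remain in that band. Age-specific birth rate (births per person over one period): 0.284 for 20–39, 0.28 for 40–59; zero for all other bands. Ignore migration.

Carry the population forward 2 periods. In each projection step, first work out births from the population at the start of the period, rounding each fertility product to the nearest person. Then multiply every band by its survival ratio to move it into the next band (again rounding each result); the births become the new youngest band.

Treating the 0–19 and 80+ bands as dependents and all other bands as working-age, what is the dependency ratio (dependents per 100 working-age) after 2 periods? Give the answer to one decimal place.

68.0

Period 1.
Births: 16500 × 0.284 = 4686, 18900 × 0.28 = 5292 — total 9978
20–39: 19800 × 0.957 = 18949
40–59: 16500 × 0.952 = 15708
60–79: 18900 × 0.951 = 17974
80+: 5400 × 0.948 + 10200 × 0.268 = 5119 + 2734 = 7853
→ [9978, 18949, 15708, 17974, 7853]
Period 2.
Births: 18949 × 0.284 = 5382, 15708 × 0.28 = 4398 — total 9780
20–39: 9978 × 0.957 = 9549
40–59: 18949 × 0.952 = 18039
60–79: 15708 × 0.951 = 14938
80+: 17974 × 0.948 + 7853 × 0.268 = 17039 + 2105 = 19144
→ [9780, 9549, 18039, 14938, 19144]
Dependents (band 0–19 + band 80+) = 9780 + 19144 = 28924; working-age = 42526; ratio = 28924/42526 × 100 = 68.0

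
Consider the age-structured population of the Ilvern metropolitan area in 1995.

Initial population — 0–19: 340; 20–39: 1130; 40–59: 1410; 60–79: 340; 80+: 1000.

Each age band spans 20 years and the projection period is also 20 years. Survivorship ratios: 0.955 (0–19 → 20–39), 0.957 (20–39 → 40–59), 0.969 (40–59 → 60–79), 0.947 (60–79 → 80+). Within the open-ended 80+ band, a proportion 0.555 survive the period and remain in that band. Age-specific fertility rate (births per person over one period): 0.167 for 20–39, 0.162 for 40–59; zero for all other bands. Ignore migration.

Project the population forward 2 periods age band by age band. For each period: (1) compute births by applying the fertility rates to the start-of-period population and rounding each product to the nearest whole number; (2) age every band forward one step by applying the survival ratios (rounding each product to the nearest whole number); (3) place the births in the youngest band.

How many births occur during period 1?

[period 1]
Births: 1130 * 0.167 = 189  |  1410 * 0.162 = 228 ⇒ total 417
20–39: 340 * 0.955 = 325
40–59: 1130 * 0.957 = 1081
60–79: 1410 * 0.969 = 1366
80+: 340 * 0.947 + 1000 * 0.555 = 322 + 555 = 877
→ [417, 325, 1081, 1366, 877]

417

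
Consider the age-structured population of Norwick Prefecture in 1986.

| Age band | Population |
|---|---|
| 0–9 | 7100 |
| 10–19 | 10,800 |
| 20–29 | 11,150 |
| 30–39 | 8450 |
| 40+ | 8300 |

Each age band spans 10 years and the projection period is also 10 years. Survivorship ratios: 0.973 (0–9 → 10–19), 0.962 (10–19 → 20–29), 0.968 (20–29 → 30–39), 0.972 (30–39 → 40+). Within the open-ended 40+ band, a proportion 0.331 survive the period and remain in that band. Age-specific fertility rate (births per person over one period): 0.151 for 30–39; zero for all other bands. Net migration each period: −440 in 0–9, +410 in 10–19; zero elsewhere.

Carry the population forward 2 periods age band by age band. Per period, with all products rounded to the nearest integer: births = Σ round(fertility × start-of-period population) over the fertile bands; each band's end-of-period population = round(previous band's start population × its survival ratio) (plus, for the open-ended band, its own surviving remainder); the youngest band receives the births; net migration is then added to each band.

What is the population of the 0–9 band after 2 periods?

Period 1.
Births: 8450 × 0.151 = 1276
10–19: 7100 × 0.973 = 6908
20–29: 10800 × 0.962 = 10390
30–39: 11150 × 0.968 = 10793
40+: 8450 × 0.972 + 8300 × 0.331 = 8213 + 2747 = 10960
Net migration: 0–9 − 440 → 836; 10–19 + 410 → 7318
Population now: 0–9=836, 10–19=7318, 20–29=10390, 30–39=10793, 40+=10960
Period 2.
Births: 10793 × 0.151 = 1630
10–19: 836 × 0.973 = 813
20–29: 7318 × 0.962 = 7040
30–39: 10390 × 0.968 = 10058
40+: 10793 × 0.972 + 10960 × 0.331 = 10491 + 3628 = 14119
Net migration: 0–9 − 440 → 1190; 10–19 + 410 → 1223
Population now: 0–9=1190, 10–19=1223, 20–29=7040, 30–39=10058, 40+=14119

1190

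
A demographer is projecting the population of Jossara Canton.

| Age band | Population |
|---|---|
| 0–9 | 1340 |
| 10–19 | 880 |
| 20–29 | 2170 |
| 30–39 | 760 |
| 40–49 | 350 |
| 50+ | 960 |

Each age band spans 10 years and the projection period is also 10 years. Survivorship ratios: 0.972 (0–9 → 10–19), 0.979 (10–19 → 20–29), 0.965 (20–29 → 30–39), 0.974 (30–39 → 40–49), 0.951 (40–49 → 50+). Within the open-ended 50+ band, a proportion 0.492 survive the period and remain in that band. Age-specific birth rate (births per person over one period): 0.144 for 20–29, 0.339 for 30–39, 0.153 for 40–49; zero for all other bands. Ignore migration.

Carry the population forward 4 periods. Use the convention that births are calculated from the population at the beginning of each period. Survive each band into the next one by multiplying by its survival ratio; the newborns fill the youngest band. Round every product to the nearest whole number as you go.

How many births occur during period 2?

947

Call the groups 1 to 6, youngest first.
Period 1.
Births: 2170 × 0.144 = 312, 760 × 0.339 = 258, 350 × 0.153 = 54 — total 624
Group 2: 1340 × 0.972 = 1302
Group 3: 880 × 0.979 = 862
Group 4: 2170 × 0.965 = 2094
Group 5: 760 × 0.974 = 740
Group 6: 350 × 0.951 + 960 × 0.492 = 333 + 472 = 805
End of period: [624, 1302, 862, 2094, 740, 805]
Period 2.
Births: 862 × 0.144 = 124, 2094 × 0.339 = 710, 740 × 0.153 = 113 — total 947
Group 2: 624 × 0.972 = 607
Group 3: 1302 × 0.979 = 1275
Group 4: 862 × 0.965 = 832
Group 5: 2094 × 0.974 = 2040
Group 6: 740 × 0.951 + 805 × 0.492 = 704 + 396 = 1100
End of period: [947, 607, 1275, 832, 2040, 1100]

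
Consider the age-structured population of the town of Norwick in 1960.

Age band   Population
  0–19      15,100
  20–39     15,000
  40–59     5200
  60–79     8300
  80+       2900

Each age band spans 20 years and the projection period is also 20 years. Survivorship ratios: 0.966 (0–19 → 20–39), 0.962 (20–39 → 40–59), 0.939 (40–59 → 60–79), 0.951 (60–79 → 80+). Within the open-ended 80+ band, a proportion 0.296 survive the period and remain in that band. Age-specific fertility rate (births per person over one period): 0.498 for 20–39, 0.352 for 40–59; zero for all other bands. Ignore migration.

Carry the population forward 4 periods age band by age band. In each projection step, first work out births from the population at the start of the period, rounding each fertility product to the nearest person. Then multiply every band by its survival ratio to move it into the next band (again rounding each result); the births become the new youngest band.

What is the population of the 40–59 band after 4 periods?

Call the groups 1 to 5, youngest first.
— Period 1 —
Births: 15000 × 0.498 = 7470, 5200 × 0.352 = 1830 ⇒ total 9300
Group 2: 15100 × 0.966 = 14587
Group 3: 15000 × 0.962 = 14430
Group 4: 5200 × 0.939 = 4883
Group 5: 8300 × 0.951 + 2900 × 0.296 = 7893 + 858 = 8751
Population now: 0–19=9300, 20–39=14587, 40–59=14430, 60–79=4883, 80+=8751
— Period 2 —
Births: 14587 × 0.498 = 7264, 14430 × 0.352 = 5079 ⇒ total 12343
Group 2: 9300 × 0.966 = 8984
Group 3: 14587 × 0.962 = 14033
Group 4: 14430 × 0.939 = 13550
Group 5: 4883 × 0.951 + 8751 × 0.296 = 4644 + 2590 = 7234
Population now: 0–19=12343, 20–39=8984, 40–59=14033, 60–79=13550, 80+=7234
— Period 3 —
Births: 8984 × 0.498 = 4474, 14033 × 0.352 = 4940 ⇒ total 9414
Group 2: 12343 × 0.966 = 11923
Group 3: 8984 × 0.962 = 8643
Group 4: 14033 × 0.939 = 13177
Group 5: 13550 × 0.951 + 7234 × 0.296 = 12886 + 2141 = 15027
Population now: 0–19=9414, 20–39=11923, 40–59=8643, 60–79=13177, 80+=15027
— Period 4 —
Births: 11923 × 0.498 = 5938, 8643 × 0.352 = 3042 ⇒ total 8980
Group 2: 9414 × 0.966 = 9094
Group 3: 11923 × 0.962 = 11470
Group 4: 8643 × 0.939 = 8116
Group 5: 13177 × 0.951 + 15027 × 0.296 = 12531 + 4448 = 16979
Population now: 0–19=8980, 20–39=9094, 40–59=11470, 60–79=8116, 80+=16979

11470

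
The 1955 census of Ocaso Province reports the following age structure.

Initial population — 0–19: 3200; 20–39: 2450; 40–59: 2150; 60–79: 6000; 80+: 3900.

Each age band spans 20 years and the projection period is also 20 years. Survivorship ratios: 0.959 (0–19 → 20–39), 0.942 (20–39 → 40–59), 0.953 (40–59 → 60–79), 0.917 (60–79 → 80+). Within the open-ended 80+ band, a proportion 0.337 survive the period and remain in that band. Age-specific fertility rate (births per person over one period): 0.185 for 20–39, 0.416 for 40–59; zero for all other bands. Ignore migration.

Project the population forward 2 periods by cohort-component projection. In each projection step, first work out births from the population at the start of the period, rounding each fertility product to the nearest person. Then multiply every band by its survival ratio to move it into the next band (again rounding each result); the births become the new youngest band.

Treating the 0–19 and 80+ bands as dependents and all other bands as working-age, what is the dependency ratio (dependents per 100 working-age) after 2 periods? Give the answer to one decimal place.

Numbering the groups 1..5 from youngest to oldest:
Period 1.
Births: 2450 × 0.185 = 453 ; 2150 × 0.416 = 894 → 1347
Group 2: 3200 × 0.959 = 3069
Group 3: 2450 × 0.942 = 2308
Group 4: 2150 × 0.953 = 2049
Group 5: 6000 × 0.917 + 3900 × 0.337 = 5502 + 1314 = 6816
Population now: 0–19=1347, 20–39=3069, 40–59=2308, 60–79=2049, 80+=6816
Period 2.
Births: 3069 × 0.185 = 568 ; 2308 × 0.416 = 960 → 1528
Group 2: 1347 × 0.959 = 1292
Group 3: 3069 × 0.942 = 2891
Group 4: 2308 × 0.953 = 2200
Group 5: 2049 × 0.917 + 6816 × 0.337 = 1879 + 2297 = 4176
Population now: 0–19=1528, 20–39=1292, 40–59=2891, 60–79=2200, 80+=4176
Dependents (band 0–19 + band 80+) = 1528 + 4176 = 5704; working-age = 6383; ratio = 5704/6383 × 100 = 89.4

89.4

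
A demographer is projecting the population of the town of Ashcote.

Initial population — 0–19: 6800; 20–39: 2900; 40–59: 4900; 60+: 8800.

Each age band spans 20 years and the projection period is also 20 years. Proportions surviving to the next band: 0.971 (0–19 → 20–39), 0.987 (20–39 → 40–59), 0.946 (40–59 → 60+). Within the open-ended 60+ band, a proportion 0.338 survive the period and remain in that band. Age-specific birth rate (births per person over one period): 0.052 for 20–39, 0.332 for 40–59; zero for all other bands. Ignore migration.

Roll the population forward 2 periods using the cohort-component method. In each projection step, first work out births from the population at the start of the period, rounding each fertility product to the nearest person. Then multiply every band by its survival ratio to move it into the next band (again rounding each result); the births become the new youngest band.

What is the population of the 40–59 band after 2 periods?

Period 1:
Births: 2900 * 0.052 = 151 ; 4900 * 0.332 = 1627 ⇒ total 1778
20–39: 6800 * 0.971 = 6603
40–59: 2900 * 0.987 = 2862
60+: 4900 * 0.946 + 8800 * 0.338 = 4635 + 2974 = 7609
→ [1778, 6603, 2862, 7609]
Period 2:
Births: 6603 * 0.052 = 343 ; 2862 * 0.332 = 950 ⇒ total 1293
20–39: 1778 * 0.971 = 1726
40–59: 6603 * 0.987 = 6517
60+: 2862 * 0.946 + 7609 * 0.338 = 2707 + 2572 = 5279
→ [1293, 1726, 6517, 5279]

6517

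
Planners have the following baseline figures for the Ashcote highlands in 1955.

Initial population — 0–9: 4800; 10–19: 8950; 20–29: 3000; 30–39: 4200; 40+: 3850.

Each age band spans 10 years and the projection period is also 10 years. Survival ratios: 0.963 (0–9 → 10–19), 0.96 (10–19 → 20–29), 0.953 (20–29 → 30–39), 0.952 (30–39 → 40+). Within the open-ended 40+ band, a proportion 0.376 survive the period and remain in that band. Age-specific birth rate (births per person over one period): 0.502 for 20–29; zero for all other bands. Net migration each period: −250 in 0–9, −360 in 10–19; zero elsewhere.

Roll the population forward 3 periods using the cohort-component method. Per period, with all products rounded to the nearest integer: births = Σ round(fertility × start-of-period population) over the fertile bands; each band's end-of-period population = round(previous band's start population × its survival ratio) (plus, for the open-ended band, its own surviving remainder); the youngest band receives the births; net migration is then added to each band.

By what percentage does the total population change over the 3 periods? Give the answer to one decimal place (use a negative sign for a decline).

-20.7

(Groups numbered youngest = 1 to oldest = 5.)
Period 1:
Births: 3000 * 0.502 = 1506
Group 2: 4800 * 0.963 = 4622
Group 3: 8950 * 0.96 = 8592
Group 4: 3000 * 0.953 = 2859
Group 5: 4200 * 0.952 + 3850 * 0.376 = 3998 + 1448 = 5446
Net migration: Group 1 − 250 → 1256; Group 2 − 360 → 4262
→ [1256, 4262, 8592, 2859, 5446]
Period 2:
Births: 8592 * 0.502 = 4313
Group 2: 1256 * 0.963 = 1210
Group 3: 4262 * 0.96 = 4092
Group 4: 8592 * 0.953 = 8188
Group 5: 2859 * 0.952 + 5446 * 0.376 = 2722 + 2048 = 4770
Net migration: Group 1 − 250 → 4063; Group 2 − 360 → 850
→ [4063, 850, 4092, 8188, 4770]
Period 3:
Births: 4092 * 0.502 = 2054
Group 2: 4063 * 0.963 = 3913
Group 3: 850 * 0.96 = 816
Group 4: 4092 * 0.953 = 3900
Group 5: 8188 * 0.952 + 4770 * 0.376 = 7795 + 1794 = 9589
Net migration: Group 1 − 250 → 1804; Group 2 − 360 → 3553
→ [1804, 3553, 816, 3900, 9589]
Total: 24800 → 19662; change = -5138; percentage change = -20.7%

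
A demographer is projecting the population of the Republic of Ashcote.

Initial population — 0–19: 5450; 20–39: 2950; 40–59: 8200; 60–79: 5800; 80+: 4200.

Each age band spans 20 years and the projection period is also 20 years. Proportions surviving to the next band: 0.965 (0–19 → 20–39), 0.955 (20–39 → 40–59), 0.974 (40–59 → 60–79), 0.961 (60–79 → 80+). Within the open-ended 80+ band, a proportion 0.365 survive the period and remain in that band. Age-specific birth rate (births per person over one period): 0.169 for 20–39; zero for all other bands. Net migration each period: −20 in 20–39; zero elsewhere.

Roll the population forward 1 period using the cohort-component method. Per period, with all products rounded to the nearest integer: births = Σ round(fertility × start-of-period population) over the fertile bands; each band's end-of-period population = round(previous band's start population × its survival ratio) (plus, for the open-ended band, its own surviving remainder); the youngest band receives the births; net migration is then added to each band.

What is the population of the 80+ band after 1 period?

7107

[period 1]
Births: 2950 × 0.169 = 499
20–39: 5450 × 0.965 = 5259
40–59: 2950 × 0.955 = 2817
60–79: 8200 × 0.974 = 7987
80+: 5800 × 0.961 + 4200 × 0.365 = 5574 + 1533 = 7107
Net migration: 20–39 − 20 → 5239
→ [499, 5239, 2817, 7987, 7107]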